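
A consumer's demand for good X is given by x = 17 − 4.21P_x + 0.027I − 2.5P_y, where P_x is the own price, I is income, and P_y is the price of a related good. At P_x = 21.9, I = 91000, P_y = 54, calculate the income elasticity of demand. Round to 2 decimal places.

1.09

At the given point, x = 17 − 4.21(21.9) + 0.027(91000) − 2.5(54) = 17 − 92.199 + 2457 − 135 = 2246.801.
∂x/∂I = +0.027, so E_I = 0.027·(91000/2246.801) ≈ 1.09.
E_I > 1: normal good (luxury).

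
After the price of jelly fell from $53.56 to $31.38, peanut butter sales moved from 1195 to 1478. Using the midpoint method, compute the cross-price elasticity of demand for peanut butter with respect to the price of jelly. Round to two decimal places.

-0.41

%ΔQ_x = (1478 − 1195)/[(1195+1478)/2] = 283/1336.5 ≈ 0.2117.
%ΔP_y = (31.38 − 53.56)/[(53.56+31.38)/2] ≈ -0.5223.
E_xy = 0.2117/-0.5223 ≈ -0.41.
E_xy < 0, so peanut butter and jelly are complements.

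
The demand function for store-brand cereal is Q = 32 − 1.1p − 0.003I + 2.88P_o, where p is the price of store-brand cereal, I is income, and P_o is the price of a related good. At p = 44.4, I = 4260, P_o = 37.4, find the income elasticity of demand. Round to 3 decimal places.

Substituting, Q = 32 − 1.1(44.4) − 0.003(4260) + 2.88(37.4) = 32 − 48.84 − 12.78 + 107.712 = 78.092.
∂Q/∂I = −0.003, so E_I = -0.003·(4260/78.092) ≈ -0.164.
E_I < 0: inferior good.

-0.164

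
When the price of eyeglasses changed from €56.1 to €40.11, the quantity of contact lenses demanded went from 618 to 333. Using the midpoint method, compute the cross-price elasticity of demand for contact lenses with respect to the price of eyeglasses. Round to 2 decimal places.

1.80

%ΔQ_x = (333 − 618)/[(618+333)/2] = -285/475.5 ≈ -0.5994.
%ΔP_y = (40.11 − 56.1)/[(56.1+40.11)/2] ≈ -0.3324.
E_xy = -0.5994/-0.3324 ≈ 1.80.
E_xy > 0, so contact lenses and eyeglasses are substitutes.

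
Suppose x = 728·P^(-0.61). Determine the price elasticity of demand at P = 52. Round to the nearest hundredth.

-0.61

For a Cobb–Douglas (constant-elasticity) form x = A·P^α·…, the elasticity with respect to P equals the exponent α at every point.
Here the exponent on P is -0.61, so the price elasticity of demand is -0.61.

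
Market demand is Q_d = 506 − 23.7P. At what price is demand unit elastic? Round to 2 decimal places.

For linear demand Q_d = a − bP, E = −bP/(a − bP). |E| = 1 ⇒ bP = a − bP ⇒ P = a/(2b).
P = 506/(2·23.7) ≈ 10.68.

10.68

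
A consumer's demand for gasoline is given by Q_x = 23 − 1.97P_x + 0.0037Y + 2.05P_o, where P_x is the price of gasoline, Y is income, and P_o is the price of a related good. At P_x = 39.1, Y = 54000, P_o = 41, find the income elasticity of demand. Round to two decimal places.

Q_x = 23 − 1.97(39.1) + 0.0037(54000) + 2.05(41) = 23 − 77.027 + 199.8 + 84.05 = 229.823.
∂Q_x/∂Y = +0.0037, so E_I = 0.0037·(54000/229.823) ≈ 0.87.
E_I ∈ (0,1): normal good (necessity).

0.87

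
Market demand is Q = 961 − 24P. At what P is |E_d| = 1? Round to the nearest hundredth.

20.02

For linear demand Q = a − bP, E = −bP/(a − bP). |E| = 1 ⇒ bP = a − bP ⇒ P = a/(2b).
P = 961/(2·24) ≈ 20.02.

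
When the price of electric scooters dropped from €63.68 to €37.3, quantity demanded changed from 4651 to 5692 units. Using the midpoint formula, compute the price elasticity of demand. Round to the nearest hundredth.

%ΔQ = (5692 − 4651)/[(4651 + 5692)/2] = 1041/5171.5 ≈ 0.2013.
%Δp = (37.3 − 63.68)/[(63.68 + 37.3)/2] = -26.38/50.49 ≈ -0.5225.
Arc elasticity E = %ΔQ/%Δp ≈ 0.2013/-0.5225 ≈ -0.39.
|E| < 1: demand is inelastic over this range.

-0.39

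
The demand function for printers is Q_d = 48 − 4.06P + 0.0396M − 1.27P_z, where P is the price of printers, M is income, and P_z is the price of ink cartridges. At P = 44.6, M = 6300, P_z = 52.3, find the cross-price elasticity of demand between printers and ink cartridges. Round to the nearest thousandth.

-1.329

First evaluate Q_d: 48 − 4.06(44.6) + 0.0396(6300) − 1.27(52.3) = 48 − 181.076 + 249.48 − 66.421 = 49.983.
∂Q_d/∂P_z = −1.27, so E_xy = -1.27·(52.3/49.983) ≈ -1.329.
E_xy < 0: the goods are complements.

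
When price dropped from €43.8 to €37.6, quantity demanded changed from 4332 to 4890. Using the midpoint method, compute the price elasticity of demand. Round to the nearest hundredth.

-0.79

%Δq = (4890 − 4332)/[(4332 + 4890)/2] = 558/4611 ≈ 0.1210.
%ΔP = (37.6 − 43.8)/[(43.8 + 37.6)/2] = -6.2/40.7 ≈ -0.1523.
Arc elasticity E = %Δq/%ΔP ≈ 0.1210/-0.1523 ≈ -0.79.
|E| < 1: demand is inelastic over this range.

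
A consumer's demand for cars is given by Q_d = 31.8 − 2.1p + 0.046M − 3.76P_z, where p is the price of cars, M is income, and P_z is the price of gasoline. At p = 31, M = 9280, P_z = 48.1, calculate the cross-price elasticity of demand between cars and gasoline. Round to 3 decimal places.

-0.850

Q_d = 31.8 − 2.1(31) + 0.046(9280) − 3.76(48.1) = 31.8 − 65.1 + 426.88 − 180.856 = 212.724.
∂Q_d/∂P_z = −3.76, so E_xy = -3.76·(48.1/212.724) ≈ -0.850.
E_xy < 0: the goods are complements.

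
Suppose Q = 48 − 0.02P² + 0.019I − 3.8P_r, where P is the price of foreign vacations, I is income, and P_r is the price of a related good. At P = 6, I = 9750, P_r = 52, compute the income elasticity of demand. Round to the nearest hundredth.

Evaluating quantity at (P, I, P_r) gives Q = 48 − 0.02(6)² + 0.019(9750) − 3.8(52) = 48 − 0.72 + 185.25 − 197.6 = 34.93.
∂Q/∂I = +0.019, so E_I = 0.019·(9750/34.93) ≈ 5.30.
E_I > 1: normal good (luxury).

5.30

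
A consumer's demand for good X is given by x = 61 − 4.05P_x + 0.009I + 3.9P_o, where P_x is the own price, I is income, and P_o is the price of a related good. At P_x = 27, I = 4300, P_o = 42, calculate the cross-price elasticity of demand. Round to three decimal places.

1.063

First evaluate x: 61 − 4.05(27) + 0.009(4300) + 3.9(42) = 61 − 109.35 + 38.7 + 163.8 = 154.15.
∂x/∂P_o = +3.9, so E_xy = 3.9·(42/154.15) ≈ 1.063.
E_xy > 0: the goods are substitutes.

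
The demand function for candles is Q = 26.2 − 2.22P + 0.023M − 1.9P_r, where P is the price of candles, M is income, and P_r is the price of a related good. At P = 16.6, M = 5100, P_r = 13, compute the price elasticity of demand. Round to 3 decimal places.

First evaluate Q: 26.2 − 2.22(16.6) + 0.023(5100) − 1.9(13) = 26.2 − 36.852 + 117.3 − 24.7 = 81.948.
∂Q/∂P = −2.22, so E_p = (−2.22)·(16.6/81.948) ≈ -0.450.
|E_p| < 1: demand is inelastic.

-0.450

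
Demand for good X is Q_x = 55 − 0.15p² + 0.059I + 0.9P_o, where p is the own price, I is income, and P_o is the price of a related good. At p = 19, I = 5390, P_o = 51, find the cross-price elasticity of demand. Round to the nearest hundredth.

0.13

Substituting, Q_x = 55 − 0.15(19)² + 0.059(5390) + 0.9(51) = 55 − 54.15 + 318.01 + 45.9 = 364.76.
∂Q_x/∂P_o = +0.9, so E_xy = 0.9·(51/364.76) ≈ 0.13.
E_xy > 0: the goods are substitutes.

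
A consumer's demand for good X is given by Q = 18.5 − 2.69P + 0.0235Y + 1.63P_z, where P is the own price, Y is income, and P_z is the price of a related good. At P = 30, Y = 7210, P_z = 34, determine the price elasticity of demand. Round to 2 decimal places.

Q = 18.5 − 2.69(30) + 0.0235(7210) + 1.63(34) = 18.5 − 80.7 + 169.435 + 55.42 = 162.655.
∂Q/∂P = −2.69, so E_p = (−2.69)·(30/162.655) ≈ -0.50.
|E_p| < 1: demand is inelastic.

-0.50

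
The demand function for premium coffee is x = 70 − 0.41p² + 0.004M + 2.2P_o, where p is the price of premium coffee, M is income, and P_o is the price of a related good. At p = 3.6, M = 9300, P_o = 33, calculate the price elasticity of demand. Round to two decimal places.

Substituting, x = 70 − 0.41(3.6)² + 0.004(9300) + 2.2(33) = 70 − 5.3136 + 37.2 + 72.6 = 174.4864.
∂x/∂p = −2·0.41·p = -2.952, so E_p = -2.952·(3.6/174.4864) ≈ -0.06.
|E_p| < 1: demand is inelastic.

-0.06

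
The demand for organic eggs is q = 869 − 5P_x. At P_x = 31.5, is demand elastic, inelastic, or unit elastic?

At P_x = 31.5, q = 711.5.
dq/dP_x = −5.
Point elasticity E = (dq/dP_x)·(P_x/q) = -5 × 31.5/711.5 ≈ -0.221.
|E| ≈ 0.221 < 1, so demand is inelastic.

inelastic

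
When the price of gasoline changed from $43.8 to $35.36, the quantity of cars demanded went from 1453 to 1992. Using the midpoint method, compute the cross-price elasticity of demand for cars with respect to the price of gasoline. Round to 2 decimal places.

%ΔQ_x = (1992 − 1453)/[(1453+1992)/2] = 539/1722.5 ≈ 0.3129.
%ΔP_y = (35.36 − 43.8)/[(43.8+35.36)/2] ≈ -0.2132.
E_xy = 0.3129/-0.2132 ≈ -1.47.
E_xy < 0, so cars and gasoline are complements.

-1.47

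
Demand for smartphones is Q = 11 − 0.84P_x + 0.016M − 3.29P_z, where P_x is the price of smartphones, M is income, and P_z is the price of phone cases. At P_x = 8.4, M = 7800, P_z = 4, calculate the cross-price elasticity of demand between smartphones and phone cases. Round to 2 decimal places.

At the given point, Q = 11 − 0.84(8.4) + 0.016(7800) − 3.29(4) = 11 − 7.056 + 124.8 − 13.16 = 115.584.
∂Q/∂P_z = −3.29, so E_xy = -3.29·(4/115.584) ≈ -0.11.
E_xy < 0: the goods are complements.

-0.11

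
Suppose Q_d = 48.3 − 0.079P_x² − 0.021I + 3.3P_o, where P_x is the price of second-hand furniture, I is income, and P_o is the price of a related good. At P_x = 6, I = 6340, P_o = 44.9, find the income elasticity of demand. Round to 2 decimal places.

-2.20

First evaluate Q_d: 48.3 − 0.079(6)² − 0.021(6340) + 3.3(44.9) = 48.3 − 2.844 − 133.14 + 148.17 = 60.486.
∂Q_d/∂I = −0.021, so E_I = -0.021·(6340/60.486) ≈ -2.20.
E_I < 0: inferior good.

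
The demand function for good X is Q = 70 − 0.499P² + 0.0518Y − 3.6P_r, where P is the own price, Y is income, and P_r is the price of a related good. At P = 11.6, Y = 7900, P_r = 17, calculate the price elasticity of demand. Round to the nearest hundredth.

First evaluate Q: 70 − 0.499(11.6)² + 0.0518(7900) − 3.6(17) = 70 − 67.1454 + 409.22 − 61.2 = 350.8746.
∂Q/∂P = −2·0.499·P = -11.5768, so E_p = -11.5768·(11.6/350.8746) ≈ -0.38.
|E_p| < 1: demand is inelastic.

-0.38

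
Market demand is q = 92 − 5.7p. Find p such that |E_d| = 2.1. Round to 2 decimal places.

10.93

Set −bp/(a − bp) = −2.1 ⇒ bp = 2.1(a − bp) ⇒ bp(1+2.1) = 2.1·a.
p = 2.1·92/(5.7·3.1) ≈ 10.93.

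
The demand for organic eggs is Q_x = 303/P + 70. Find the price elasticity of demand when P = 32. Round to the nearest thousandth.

At P = 32, Q_x = 79.4688.
dQ_x/dP = −303/P² = −0.2959.
Point elasticity E = (dQ_x/dP)·(P/Q_x) = -0.2959 × 32/79.4688 ≈ -0.119.
|E| < 1, so demand is inelastic at this price.

-0.119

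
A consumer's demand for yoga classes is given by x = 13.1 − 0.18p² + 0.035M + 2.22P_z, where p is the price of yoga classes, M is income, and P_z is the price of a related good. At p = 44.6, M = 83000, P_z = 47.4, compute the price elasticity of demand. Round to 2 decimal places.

At the given point, x = 13.1 − 0.18(44.6)² + 0.035(83000) + 2.22(47.4) = 13.1 − 358.0488 + 2905 + 105.228 = 2665.2792.
∂x/∂p = −2·0.18·p = -16.056, so E_p = -16.056·(44.6/2665.2792) ≈ -0.27.
|E_p| < 1: demand is inelastic.

-0.27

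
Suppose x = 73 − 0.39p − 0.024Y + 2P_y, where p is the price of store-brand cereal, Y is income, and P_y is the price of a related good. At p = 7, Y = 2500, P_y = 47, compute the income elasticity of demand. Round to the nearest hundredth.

At the given point, x = 73 − 0.39(7) − 0.024(2500) + 2(47) = 73 − 2.73 − 60 + 94 = 104.27.
∂x/∂Y = −0.024, so E_I = -0.024·(2500/104.27) ≈ -0.58.
E_I < 0: inferior good.

-0.58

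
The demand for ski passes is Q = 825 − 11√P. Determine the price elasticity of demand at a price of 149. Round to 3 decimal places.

At P = 149, Q = 690.7279.
dQ/dP = −11/(2√P) = −11/(2·12.2066).
Point elasticity E = (dQ/dP)·(P/Q) = -0.4506 × 149/690.7279 ≈ -0.097.
|E| < 1, so demand is inelastic at this price.

-0.097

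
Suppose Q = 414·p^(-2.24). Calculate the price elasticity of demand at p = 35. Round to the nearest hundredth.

For a Cobb–Douglas (constant-elasticity) form Q = A·p^α·…, the elasticity with respect to p equals the exponent α at every point.
Here the exponent on p is -2.24, so the price elasticity of demand is -2.24.

-2.24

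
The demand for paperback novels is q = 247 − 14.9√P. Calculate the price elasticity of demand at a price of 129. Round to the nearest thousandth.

At P = 129, q = 77.7685.
dq/dP = −14.9/(2√P) = −14.9/(2·11.3578).
Point elasticity E = (dq/dP)·(P/q) = -0.6559 × 129/77.7685 ≈ -1.088.
|E| > 1, so demand is elastic at this price.

-1.088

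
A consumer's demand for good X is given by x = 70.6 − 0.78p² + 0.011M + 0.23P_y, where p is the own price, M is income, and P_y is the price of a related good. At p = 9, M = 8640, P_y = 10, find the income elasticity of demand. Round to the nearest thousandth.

Substituting, x = 70.6 − 0.78(9)² + 0.011(8640) + 0.23(10) = 70.6 − 63.18 + 95.04 + 2.3 = 104.76.
∂x/∂M = +0.011, so E_I = 0.011·(8640/104.76) ≈ 0.907.
E_I ∈ (0,1): normal good (necessity).

0.907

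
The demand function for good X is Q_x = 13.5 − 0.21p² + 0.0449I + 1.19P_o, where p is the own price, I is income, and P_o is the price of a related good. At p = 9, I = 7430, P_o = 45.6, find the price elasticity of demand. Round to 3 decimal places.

-0.089

Substituting, Q_x = 13.5 − 0.21(9)² + 0.0449(7430) + 1.19(45.6) = 13.5 − 17.01 + 333.607 + 54.264 = 384.361.
∂Q_x/∂p = −2·0.21·p = -3.78, so E_p = -3.78·(9/384.361) ≈ -0.089.
|E_p| < 1: demand is inelastic.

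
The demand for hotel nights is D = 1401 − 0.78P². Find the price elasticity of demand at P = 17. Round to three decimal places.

-0.384

At P = 17, D = 1175.58.
dD/dP = −2·0.78·P = −26.52.
Point elasticity E = (dD/dP)·(P/D) = -26.52 × 17/1175.58 ≈ -0.384.
|E| < 1, so demand is inelastic at this price.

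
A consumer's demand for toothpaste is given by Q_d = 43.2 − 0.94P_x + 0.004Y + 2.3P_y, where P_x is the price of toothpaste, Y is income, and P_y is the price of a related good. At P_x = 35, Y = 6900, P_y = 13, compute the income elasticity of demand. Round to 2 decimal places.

At the given point, Q_d = 43.2 − 0.94(35) + 0.004(6900) + 2.3(13) = 43.2 − 32.9 + 27.6 + 29.9 = 67.8.
∂Q_d/∂Y = +0.004, so E_I = 0.004·(6900/67.8) ≈ 0.41.
E_I ∈ (0,1): normal good (necessity).

0.41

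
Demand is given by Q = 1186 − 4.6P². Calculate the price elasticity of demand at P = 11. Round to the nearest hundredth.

At P = 11, Q = 629.4.
dQ/dP = −2·4.6·P = −101.2.
Point elasticity E = (dQ/dP)·(P/Q) = -101.2 × 11/629.4 ≈ -1.77.
|E| > 1, so demand is elastic at this price.

-1.77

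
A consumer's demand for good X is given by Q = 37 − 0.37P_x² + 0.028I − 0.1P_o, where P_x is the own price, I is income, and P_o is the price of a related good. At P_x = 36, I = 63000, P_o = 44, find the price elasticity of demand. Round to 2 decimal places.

Substituting, Q = 37 − 0.37(36)² + 0.028(63000) − 0.1(44) = 37 − 479.52 + 1764 − 4.4 = 1317.08.
∂Q/∂P_x = −2·0.37·P_x = -26.64, so E_p = -26.64·(36/1317.08) ≈ -0.73.
|E_p| < 1: demand is inelastic.

-0.73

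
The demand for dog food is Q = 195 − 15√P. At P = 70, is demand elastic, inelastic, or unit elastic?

At P = 70, Q = 69.501.
dQ/dP = −15/(2√P) = −15/(2·8.3666).
Point elasticity E = (dQ/dP)·(P/Q) = -0.8964 × 70/69.501 ≈ -0.903.
|E| ≈ 0.903 < 1, so demand is inelastic.

inelastic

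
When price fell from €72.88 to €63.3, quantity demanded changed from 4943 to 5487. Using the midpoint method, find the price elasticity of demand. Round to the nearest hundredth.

%ΔQ = (5487 − 4943)/[(4943 + 5487)/2] = 544/5215 ≈ 0.1043.
%ΔP = (63.3 − 72.88)/[(72.88 + 63.3)/2] = -9.58/68.09 ≈ -0.1407.
Arc elasticity E = %ΔQ/%ΔP ≈ 0.1043/-0.1407 ≈ -0.74.
|E| < 1: demand is inelastic over this range.

-0.74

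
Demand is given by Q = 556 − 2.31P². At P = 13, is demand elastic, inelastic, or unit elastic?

At P = 13, Q = 165.61.
dQ/dP = −2·2.31·P = −60.06.
Point elasticity E = (dQ/dP)·(P/Q) = -60.06 × 13/165.61 ≈ -4.715.
|E| ≈ 4.715 > 1, so demand is elastic.

elastic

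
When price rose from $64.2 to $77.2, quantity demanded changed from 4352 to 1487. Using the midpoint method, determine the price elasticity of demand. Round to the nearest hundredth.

-5.34

%Δq = (1487 − 4352)/[(4352 + 1487)/2] = -2865/2919.5 ≈ -0.9813.
%Δp = (77.2 − 64.2)/[(64.2 + 77.2)/2] = 13/70.7 ≈ 0.1839.
Arc elasticity E = %Δq/%Δp ≈ -0.9813/0.1839 ≈ -5.34.
|E| > 1: demand is elastic over this range.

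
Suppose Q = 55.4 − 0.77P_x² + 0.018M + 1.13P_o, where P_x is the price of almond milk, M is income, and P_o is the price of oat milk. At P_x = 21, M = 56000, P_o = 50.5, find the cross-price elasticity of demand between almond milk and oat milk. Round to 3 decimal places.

Evaluating quantity at (P_x, M, P_o) gives Q = 55.4 − 0.77(21)² + 0.018(56000) + 1.13(50.5) = 55.4 − 339.57 + 1008 + 57.065 = 780.895.
∂Q/∂P_o = +1.13, so E_xy = 1.13·(50.5/780.895) ≈ 0.073.
E_xy > 0: the goods are substitutes.

0.073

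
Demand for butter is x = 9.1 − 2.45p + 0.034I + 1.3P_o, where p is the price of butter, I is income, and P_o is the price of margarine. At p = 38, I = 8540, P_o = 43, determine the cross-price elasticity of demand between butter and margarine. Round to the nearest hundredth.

x = 9.1 − 2.45(38) + 0.034(8540) + 1.3(43) = 9.1 − 93.1 + 290.36 + 55.9 = 262.26.
∂x/∂P_o = +1.3, so E_xy = 1.3·(43/262.26) ≈ 0.21.
E_xy > 0: the goods are substitutes.

0.21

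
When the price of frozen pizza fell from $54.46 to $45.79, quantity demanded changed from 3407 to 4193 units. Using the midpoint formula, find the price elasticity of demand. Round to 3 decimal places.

-1.196

%ΔQ = (4193 − 3407)/[(3407 + 4193)/2] = 786/3800 ≈ 0.2068.
%Δp = (45.79 − 54.46)/[(54.46 + 45.79)/2] = -8.67/50.125 ≈ -0.1730.
Arc elasticity E = %ΔQ/%Δp ≈ 0.2068/-0.1730 ≈ -1.196.
|E| > 1: demand is elastic over this range.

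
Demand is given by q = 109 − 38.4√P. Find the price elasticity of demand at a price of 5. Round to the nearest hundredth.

At P = 5, q = 23.135.
dq/dP = −38.4/(2√P) = −38.4/(2·2.2361).
Point elasticity E = (dq/dP)·(P/q) = -8.5865 × 5/23.135 ≈ -1.86.
|E| > 1, so demand is elastic at this price.

-1.86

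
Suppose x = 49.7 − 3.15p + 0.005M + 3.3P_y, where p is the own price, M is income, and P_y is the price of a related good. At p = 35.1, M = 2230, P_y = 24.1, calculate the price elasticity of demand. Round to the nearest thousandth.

x = 49.7 − 3.15(35.1) + 0.005(2230) + 3.3(24.1) = 49.7 − 110.565 + 11.15 + 79.53 = 29.815.
∂x/∂p = −3.15, so E_p = (−3.15)·(35.1/29.815) ≈ -3.708.
|E_p| > 1: demand is elastic.

-3.708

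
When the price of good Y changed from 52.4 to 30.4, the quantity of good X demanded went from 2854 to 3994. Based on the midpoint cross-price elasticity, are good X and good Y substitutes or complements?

complements

%ΔQ_x = (3994 − 2854)/[(2854+3994)/2] = 1140/3424 ≈ 0.3329.
%ΔP_y = (30.4 − 52.4)/[(52.4+30.4)/2] ≈ -0.5314.
E_xy = 0.3329/-0.5314 ≈ -0.627.
E_xy < 0, so the goods are complements.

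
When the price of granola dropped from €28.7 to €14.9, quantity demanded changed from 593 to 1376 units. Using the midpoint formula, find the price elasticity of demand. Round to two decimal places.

-1.26

%Δq = (1376 − 593)/[(593 + 1376)/2] = 783/984.5 ≈ 0.7953.
%ΔP = (14.9 − 28.7)/[(28.7 + 14.9)/2] = -13.8/21.8 ≈ -0.6330.
Arc elasticity E = %Δq/%ΔP ≈ 0.7953/-0.6330 ≈ -1.26.
|E| > 1: demand is elastic over this range.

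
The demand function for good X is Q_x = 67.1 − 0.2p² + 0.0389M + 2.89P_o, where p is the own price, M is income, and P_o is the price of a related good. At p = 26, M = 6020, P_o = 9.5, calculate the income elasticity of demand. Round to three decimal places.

Q_x = 67.1 − 0.2(26)² + 0.0389(6020) + 2.89(9.5) = 67.1 − 135.2 + 234.178 + 27.455 = 193.533.
∂Q_x/∂M = +0.0389, so E_I = 0.0389·(6020/193.533) ≈ 1.210.
E_I > 1: normal good (luxury).

1.210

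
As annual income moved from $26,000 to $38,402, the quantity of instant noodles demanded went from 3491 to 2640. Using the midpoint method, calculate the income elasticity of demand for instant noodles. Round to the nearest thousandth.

%ΔQ = (2640 − 3491)/[(3491+2640)/2] = -851/3065.5 ≈ -0.2776.
%ΔM = (38,402 − 26,000)/[(26,000+38,402)/2] = 12402/32201 ≈ 0.3851.
E_I = %ΔQ/%ΔM ≈ -0.721.
E_I < 0: inferior good.

-0.721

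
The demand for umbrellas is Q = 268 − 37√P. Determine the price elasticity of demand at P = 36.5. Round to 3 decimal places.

At P = 36.5, Q = 44.4636.
dQ/dP = −37/(2√P) = −37/(2·6.0415).
Point elasticity E = (dQ/dP)·(P/Q) = -3.0621 × 36.5/44.4636 ≈ -2.514.
|E| > 1, so demand is elastic at this price.

-2.514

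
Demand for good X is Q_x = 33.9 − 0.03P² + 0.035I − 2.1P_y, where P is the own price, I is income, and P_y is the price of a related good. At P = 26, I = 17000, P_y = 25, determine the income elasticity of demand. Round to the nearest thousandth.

1.070

At the given point, Q_x = 33.9 − 0.03(26)² + 0.035(17000) − 2.1(25) = 33.9 − 20.28 + 595 − 52.5 = 556.12.
∂Q_x/∂I = +0.035, so E_I = 0.035·(17000/556.12) ≈ 1.070.
E_I > 1: normal good (luxury).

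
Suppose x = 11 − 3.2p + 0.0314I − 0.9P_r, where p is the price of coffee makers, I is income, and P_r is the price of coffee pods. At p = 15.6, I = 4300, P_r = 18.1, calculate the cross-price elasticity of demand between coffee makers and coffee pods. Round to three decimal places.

Evaluating quantity at (p, I, P_r) gives x = 11 − 3.2(15.6) + 0.0314(4300) − 0.9(18.1) = 11 − 49.92 + 135.02 − 16.29 = 79.81.
∂x/∂P_r = −0.9, so E_xy = -0.9·(18.1/79.81) ≈ -0.204.
E_xy < 0: the goods are complements.

-0.204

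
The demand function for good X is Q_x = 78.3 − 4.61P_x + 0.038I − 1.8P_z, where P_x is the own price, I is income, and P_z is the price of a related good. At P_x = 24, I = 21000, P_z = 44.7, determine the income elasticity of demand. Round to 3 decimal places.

First evaluate Q_x: 78.3 − 4.61(24) + 0.038(21000) − 1.8(44.7) = 78.3 − 110.64 + 798 − 80.46 = 685.2.
∂Q_x/∂I = +0.038, so E_I = 0.038·(21000/685.2) ≈ 1.165.
E_I > 1: normal good (luxury).

1.165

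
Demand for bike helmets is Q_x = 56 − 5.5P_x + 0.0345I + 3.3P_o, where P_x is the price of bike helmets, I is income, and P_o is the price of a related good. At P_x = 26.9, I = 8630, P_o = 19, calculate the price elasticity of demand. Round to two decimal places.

Evaluating quantity at (P_x, I, P_o) gives Q_x = 56 − 5.5(26.9) + 0.0345(8630) + 3.3(19) = 56 − 147.95 + 297.735 + 62.7 = 268.485.
∂Q_x/∂P_x = −5.5, so E_p = (−5.5)·(26.9/268.485) ≈ -0.55.
|E_p| < 1: demand is inelastic.

-0.55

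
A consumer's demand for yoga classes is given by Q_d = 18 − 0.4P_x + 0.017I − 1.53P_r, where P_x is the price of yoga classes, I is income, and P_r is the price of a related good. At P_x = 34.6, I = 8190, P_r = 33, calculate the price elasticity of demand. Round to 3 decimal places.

First evaluate Q_d: 18 − 0.4(34.6) + 0.017(8190) − 1.53(33) = 18 − 13.84 + 139.23 − 50.49 = 92.9.
∂Q_d/∂P_x = −0.4, so E_p = (−0.4)·(34.6/92.9) ≈ -0.149.
|E_p| < 1: demand is inelastic.

-0.149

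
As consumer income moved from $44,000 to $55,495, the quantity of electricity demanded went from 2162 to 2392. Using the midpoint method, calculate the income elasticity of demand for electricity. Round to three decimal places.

0.437

%ΔQ = (2392 − 2162)/[(2162+2392)/2] = 230/2277 ≈ 0.1010.
%ΔY = (55,495 − 44,000)/[(44,000+55,495)/2] = 11495/49747.5 ≈ 0.2311.
E_I = %ΔQ/%ΔY ≈ 0.437.
E_I ∈ (0,1): normal good (necessity).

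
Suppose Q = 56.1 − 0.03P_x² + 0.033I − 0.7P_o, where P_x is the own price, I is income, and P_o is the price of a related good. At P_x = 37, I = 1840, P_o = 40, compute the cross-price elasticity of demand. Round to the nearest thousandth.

-0.586

At the given point, Q = 56.1 − 0.03(37)² + 0.033(1840) − 0.7(40) = 56.1 − 41.07 + 60.72 − 28 = 47.75.
∂Q/∂P_o = −0.7, so E_xy = -0.7·(40/47.75) ≈ -0.586.
E_xy < 0: the goods are complements.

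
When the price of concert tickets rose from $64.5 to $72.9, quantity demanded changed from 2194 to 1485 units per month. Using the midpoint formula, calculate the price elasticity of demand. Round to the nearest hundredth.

%Δq = (1485 − 2194)/[(2194 + 1485)/2] = -709/1839.5 ≈ -0.3854.
%Δp = (72.9 − 64.5)/[(64.5 + 72.9)/2] = 8.4/68.7 ≈ 0.1223.
Arc elasticity E = %Δq/%Δp ≈ -0.3854/0.1223 ≈ -3.15.
|E| > 1: demand is elastic over this range.

-3.15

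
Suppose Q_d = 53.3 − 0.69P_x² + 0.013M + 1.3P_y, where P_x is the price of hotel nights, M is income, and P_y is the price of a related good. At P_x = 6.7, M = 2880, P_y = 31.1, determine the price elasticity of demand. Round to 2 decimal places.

-0.62

First evaluate Q_d: 53.3 − 0.69(6.7)² + 0.013(2880) + 1.3(31.1) = 53.3 − 30.9741 + 37.44 + 40.43 = 100.1959.
∂Q_d/∂P_x = −2·0.69·P_x = -9.246, so E_p = -9.246·(6.7/100.1959) ≈ -0.62.
|E_p| < 1: demand is inelastic.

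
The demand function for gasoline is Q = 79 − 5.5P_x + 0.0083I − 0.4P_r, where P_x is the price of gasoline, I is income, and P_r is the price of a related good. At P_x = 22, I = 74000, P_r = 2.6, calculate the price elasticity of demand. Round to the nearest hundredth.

Evaluating quantity at (P_x, I, P_r) gives Q = 79 − 5.5(22) + 0.0083(74000) − 0.4(2.6) = 79 − 121 + 614.2 − 1.04 = 571.16.
∂Q/∂P_x = −5.5, so E_p = (−5.5)·(22/571.16) ≈ -0.21.
|E_p| < 1: demand is inelastic.

-0.21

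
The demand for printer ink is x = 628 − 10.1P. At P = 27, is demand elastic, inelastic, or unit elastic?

At P = 27, x = 355.3.
dx/dP = −10.1.
Point elasticity E = (dx/dP)·(P/x) = -10.1 × 27/355.3 ≈ -0.768.
|E| ≈ 0.768 < 1, so demand is inelastic.

inelastic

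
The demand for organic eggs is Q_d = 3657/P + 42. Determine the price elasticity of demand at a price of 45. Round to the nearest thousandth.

-0.659

At P = 45, Q_d = 123.2667.
dQ_d/dP = −3657/P² = −1.8059.
Point elasticity E = (dQ_d/dP)·(P/Q_d) = -1.8059 × 45/123.2667 ≈ -0.659.
|E| < 1, so demand is inelastic at this price.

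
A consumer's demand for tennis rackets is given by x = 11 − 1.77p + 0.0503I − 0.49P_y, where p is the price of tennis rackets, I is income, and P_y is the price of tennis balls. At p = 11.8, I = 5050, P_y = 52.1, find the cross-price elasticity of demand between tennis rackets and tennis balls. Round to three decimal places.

-0.117

Substituting, x = 11 − 1.77(11.8) + 0.0503(5050) − 0.49(52.1) = 11 − 20.886 + 254.015 − 25.529 = 218.6.
∂x/∂P_y = −0.49, so E_xy = -0.49·(52.1/218.6) ≈ -0.117.
E_xy < 0: the goods are complements.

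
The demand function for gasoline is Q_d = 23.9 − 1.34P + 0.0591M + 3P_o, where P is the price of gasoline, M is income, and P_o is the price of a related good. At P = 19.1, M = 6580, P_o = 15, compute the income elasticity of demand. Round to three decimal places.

0.900

Substituting, Q_d = 23.9 − 1.34(19.1) + 0.0591(6580) + 3(15) = 23.9 − 25.594 + 388.878 + 45 = 432.184.
∂Q_d/∂M = +0.0591, so E_I = 0.0591·(6580/432.184) ≈ 0.900.
E_I ∈ (0,1): normal good (necessity).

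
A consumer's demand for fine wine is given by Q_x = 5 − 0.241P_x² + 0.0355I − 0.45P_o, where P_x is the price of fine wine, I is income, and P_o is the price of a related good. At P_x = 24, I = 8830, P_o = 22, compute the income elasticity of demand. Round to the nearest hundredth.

1.85

First evaluate Q_x: 5 − 0.241(24)² + 0.0355(8830) − 0.45(22) = 5 − 138.816 + 313.465 − 9.9 = 169.749.
∂Q_x/∂I = +0.0355, so E_I = 0.0355·(8830/169.749) ≈ 1.85.
E_I > 1: normal good (luxury).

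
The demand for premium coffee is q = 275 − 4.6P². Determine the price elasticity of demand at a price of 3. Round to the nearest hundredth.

At P = 3, q = 233.6.
dq/dP = −2·4.6·P = −27.6.
Point elasticity E = (dq/dP)·(P/q) = -27.6 × 3/233.6 ≈ -0.35.
|E| < 1, so demand is inelastic at this price.

-0.35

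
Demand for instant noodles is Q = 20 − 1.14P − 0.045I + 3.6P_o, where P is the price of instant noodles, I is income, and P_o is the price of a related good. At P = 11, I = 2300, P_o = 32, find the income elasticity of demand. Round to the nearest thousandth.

First evaluate Q: 20 − 1.14(11) − 0.045(2300) + 3.6(32) = 20 − 12.54 − 103.5 + 115.2 = 19.16.
∂Q/∂I = −0.045, so E_I = -0.045·(2300/19.16) ≈ -5.402.
E_I < 0: inferior good.

-5.402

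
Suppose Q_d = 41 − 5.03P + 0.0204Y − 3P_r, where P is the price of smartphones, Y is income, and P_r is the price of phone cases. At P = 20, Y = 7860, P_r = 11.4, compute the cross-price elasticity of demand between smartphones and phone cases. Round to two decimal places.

First evaluate Q_d: 41 − 5.03(20) + 0.0204(7860) − 3(11.4) = 41 − 100.6 + 160.344 − 34.2 = 66.544.
∂Q_d/∂P_r = −3, so E_xy = -3·(11.4/66.544) ≈ -0.51.
E_xy < 0: the goods are complements.

-0.51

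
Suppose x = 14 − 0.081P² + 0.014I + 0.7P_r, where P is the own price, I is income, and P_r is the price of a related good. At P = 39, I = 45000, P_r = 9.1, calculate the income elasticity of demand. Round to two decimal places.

Evaluating quantity at (P, I, P_r) gives x = 14 − 0.081(39)² + 0.014(45000) + 0.7(9.1) = 14 − 123.201 + 630 + 6.37 = 527.169.
∂x/∂I = +0.014, so E_I = 0.014·(45000/527.169) ≈ 1.20.
E_I > 1: normal good (luxury).

1.20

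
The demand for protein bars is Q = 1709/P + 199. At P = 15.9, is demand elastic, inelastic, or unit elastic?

inelastic

At P = 15.9, Q = 306.4843.
dQ/dP = −1709/P² = −6.76.
Point elasticity E = (dQ/dP)·(P/Q) = -6.76 × 15.9/306.4843 ≈ -0.351.
|E| ≈ 0.351 < 1, so demand is inelastic.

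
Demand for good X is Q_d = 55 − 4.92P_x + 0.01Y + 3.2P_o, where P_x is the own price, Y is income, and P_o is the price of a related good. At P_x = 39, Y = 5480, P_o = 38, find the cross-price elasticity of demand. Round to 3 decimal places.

First evaluate Q_d: 55 − 4.92(39) + 0.01(5480) + 3.2(38) = 55 − 191.88 + 54.8 + 121.6 = 39.52.
∂Q_d/∂P_o = +3.2, so E_xy = 3.2·(38/39.52) ≈ 3.077.
E_xy > 0: the goods are substitutes.

3.077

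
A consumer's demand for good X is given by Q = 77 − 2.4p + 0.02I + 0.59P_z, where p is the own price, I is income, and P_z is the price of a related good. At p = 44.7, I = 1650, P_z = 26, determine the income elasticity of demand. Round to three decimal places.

First evaluate Q: 77 − 2.4(44.7) + 0.02(1650) + 0.59(26) = 77 − 107.28 + 33 + 15.34 = 18.06.
∂Q/∂I = +0.02, so E_I = 0.02·(1650/18.06) ≈ 1.827.
E_I > 1: normal good (luxury).

1.827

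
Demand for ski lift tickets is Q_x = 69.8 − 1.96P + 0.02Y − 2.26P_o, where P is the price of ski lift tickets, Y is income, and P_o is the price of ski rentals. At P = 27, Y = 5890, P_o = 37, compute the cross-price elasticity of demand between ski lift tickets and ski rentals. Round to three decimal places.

-1.638

First evaluate Q_x: 69.8 − 1.96(27) + 0.02(5890) − 2.26(37) = 69.8 − 52.92 + 117.8 − 83.62 = 51.06.
∂Q_x/∂P_o = −2.26, so E_xy = -2.26·(37/51.06) ≈ -1.638.
E_xy < 0: the goods are complements.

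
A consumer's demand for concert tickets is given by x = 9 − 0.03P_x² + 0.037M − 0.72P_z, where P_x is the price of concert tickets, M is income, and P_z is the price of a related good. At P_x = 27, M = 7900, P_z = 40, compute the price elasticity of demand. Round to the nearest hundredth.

Evaluating quantity at (P_x, M, P_z) gives x = 9 − 0.03(27)² + 0.037(7900) − 0.72(40) = 9 − 21.87 + 292.3 − 28.8 = 250.63.
∂x/∂P_x = −2·0.03·P_x = -1.62, so E_p = -1.62·(27/250.63) ≈ -0.17.
|E_p| < 1: demand is inelastic.

-0.17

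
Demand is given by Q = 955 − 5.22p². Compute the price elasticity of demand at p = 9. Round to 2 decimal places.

-1.59

At p = 9, Q = 532.18.
dQ/dp = −2·5.22·p = −93.96.
Point elasticity E = (dQ/dp)·(p/Q) = -93.96 × 9/532.18 ≈ -1.59.
|E| > 1, so demand is elastic at this price.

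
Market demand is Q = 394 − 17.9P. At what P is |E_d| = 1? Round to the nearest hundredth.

For linear demand Q = a − bP, E = −bP/(a − bP). |E| = 1 ⇒ bP = a − bP ⇒ P = a/(2b).
P = 394/(2·17.9) ≈ 11.01.

11.01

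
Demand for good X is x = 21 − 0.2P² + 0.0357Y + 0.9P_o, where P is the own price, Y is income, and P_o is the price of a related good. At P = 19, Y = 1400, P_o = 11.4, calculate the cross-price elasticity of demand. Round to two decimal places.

1.13

At the given point, x = 21 − 0.2(19)² + 0.0357(1400) + 0.9(11.4) = 21 − 72.2 + 49.98 + 10.26 = 9.04.
∂x/∂P_o = +0.9, so E_xy = 0.9·(11.4/9.04) ≈ 1.13.
E_xy > 0: the goods are substitutes.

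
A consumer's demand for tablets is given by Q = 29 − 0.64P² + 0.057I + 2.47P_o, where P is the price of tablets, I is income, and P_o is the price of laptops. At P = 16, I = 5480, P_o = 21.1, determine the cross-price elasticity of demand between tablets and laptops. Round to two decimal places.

0.23

Substituting, Q = 29 − 0.64(16)² + 0.057(5480) + 2.47(21.1) = 29 − 163.84 + 312.36 + 52.117 = 229.637.
∂Q/∂P_o = +2.47, so E_xy = 2.47·(21.1/229.637) ≈ 0.23.
E_xy > 0: the goods are substitutes.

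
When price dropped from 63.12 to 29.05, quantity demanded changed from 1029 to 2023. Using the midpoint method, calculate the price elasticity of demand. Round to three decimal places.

-0.881

%Δq = (2023 − 1029)/[(1029 + 2023)/2] = 994/1526 ≈ 0.6514.
%Δp = (29.05 − 63.12)/[(63.12 + 29.05)/2] = -34.07/46.085 ≈ -0.7393.
Arc elasticity E = %Δq/%Δp ≈ 0.6514/-0.7393 ≈ -0.881.
|E| < 1: demand is inelastic over this range.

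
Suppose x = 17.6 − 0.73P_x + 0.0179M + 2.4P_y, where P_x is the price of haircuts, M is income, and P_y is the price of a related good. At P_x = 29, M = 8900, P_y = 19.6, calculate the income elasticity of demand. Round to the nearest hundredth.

Evaluating quantity at (P_x, M, P_y) gives x = 17.6 − 0.73(29) + 0.0179(8900) + 2.4(19.6) = 17.6 − 21.17 + 159.31 + 47.04 = 202.78.
∂x/∂M = +0.0179, so E_I = 0.0179·(8900/202.78) ≈ 0.79.
E_I ∈ (0,1): normal good (necessity).

0.79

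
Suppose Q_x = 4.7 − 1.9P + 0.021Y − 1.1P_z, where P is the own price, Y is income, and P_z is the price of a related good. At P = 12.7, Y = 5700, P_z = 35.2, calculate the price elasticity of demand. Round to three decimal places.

-0.392

Substituting, Q_x = 4.7 − 1.9(12.7) + 0.021(5700) − 1.1(35.2) = 4.7 − 24.13 + 119.7 − 38.72 = 61.55.
∂Q_x/∂P = −1.9, so E_p = (−1.9)·(12.7/61.55) ≈ -0.392.
|E_p| < 1: demand is inelastic.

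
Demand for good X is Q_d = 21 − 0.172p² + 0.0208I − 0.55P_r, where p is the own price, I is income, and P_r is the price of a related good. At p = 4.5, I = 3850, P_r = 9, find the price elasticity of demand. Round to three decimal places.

At the given point, Q_d = 21 − 0.172(4.5)² + 0.0208(3850) − 0.55(9) = 21 − 3.483 + 80.08 − 4.95 = 92.647.
∂Q_d/∂p = −2·0.172·p = -1.548, so E_p = -1.548·(4.5/92.647) ≈ -0.075.
|E_p| < 1: demand is inelastic.

-0.075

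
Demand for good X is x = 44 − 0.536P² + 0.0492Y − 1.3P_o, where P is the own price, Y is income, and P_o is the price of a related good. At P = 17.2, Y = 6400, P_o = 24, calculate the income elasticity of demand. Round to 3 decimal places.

1.862

First evaluate x: 44 − 0.536(17.2)² + 0.0492(6400) − 1.3(24) = 44 − 158.5702 + 314.88 − 31.2 = 169.1098.
∂x/∂Y = +0.0492, so E_I = 0.0492·(6400/169.1098) ≈ 1.862.
E_I > 1: normal good (luxury).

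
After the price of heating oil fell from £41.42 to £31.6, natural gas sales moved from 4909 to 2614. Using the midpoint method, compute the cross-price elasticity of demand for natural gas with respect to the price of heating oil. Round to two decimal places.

%ΔQ_x = (2614 − 4909)/[(4909+2614)/2] = -2295/3761.5 ≈ -0.6101.
%ΔP_y = (31.6 − 41.42)/[(41.42+31.6)/2] ≈ -0.2690.
E_xy = -0.6101/-0.2690 ≈ 2.27.
E_xy > 0, so natural gas and heating oil are substitutes.

2.27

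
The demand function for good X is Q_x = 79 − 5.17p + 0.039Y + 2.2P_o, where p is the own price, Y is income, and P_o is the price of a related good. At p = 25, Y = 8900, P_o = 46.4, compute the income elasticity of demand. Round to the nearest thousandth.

Q_x = 79 − 5.17(25) + 0.039(8900) + 2.2(46.4) = 79 − 129.25 + 347.1 + 102.08 = 398.93.
∂Q_x/∂Y = +0.039, so E_I = 0.039·(8900/398.93) ≈ 0.870.
E_I ∈ (0,1): normal good (necessity).

0.870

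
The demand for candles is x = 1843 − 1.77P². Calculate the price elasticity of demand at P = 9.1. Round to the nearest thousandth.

-0.173

At P = 9.1, x = 1696.4263.
dx/dP = −2·1.77·P = −32.214.
Point elasticity E = (dx/dP)·(P/x) = -32.214 × 9.1/1696.4263 ≈ -0.173.
|E| < 1, so demand is inelastic at this price.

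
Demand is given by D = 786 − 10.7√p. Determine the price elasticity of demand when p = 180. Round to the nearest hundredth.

At p = 180, D = 642.4444.
dD/dp = −10.7/(2√p) = −10.7/(2·13.4164).
Point elasticity E = (dD/dp)·(p/D) = -0.3988 × 180/642.4444 ≈ -0.11.
|E| < 1, so demand is inelastic at this price.

-0.11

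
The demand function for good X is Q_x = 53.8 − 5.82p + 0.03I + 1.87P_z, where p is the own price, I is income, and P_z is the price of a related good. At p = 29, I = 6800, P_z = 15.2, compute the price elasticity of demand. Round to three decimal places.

-1.437

Q_x = 53.8 − 5.82(29) + 0.03(6800) + 1.87(15.2) = 53.8 − 168.78 + 204 + 28.424 = 117.444.
∂Q_x/∂p = −5.82, so E_p = (−5.82)·(29/117.444) ≈ -1.437.
|E_p| > 1: demand is elastic.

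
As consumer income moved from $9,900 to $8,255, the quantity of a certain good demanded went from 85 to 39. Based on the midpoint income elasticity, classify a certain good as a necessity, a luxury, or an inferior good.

luxury

%ΔQ = (39 − 85)/[(85+39)/2] = -46/62 ≈ -0.7419.
%ΔI = (8,255 − 9,900)/[(9,900+8,255)/2] = -1645/9077.5 ≈ -0.1812.
E_I = %ΔQ/%ΔI ≈ 4.094.
E_I > 1: normal good (luxury).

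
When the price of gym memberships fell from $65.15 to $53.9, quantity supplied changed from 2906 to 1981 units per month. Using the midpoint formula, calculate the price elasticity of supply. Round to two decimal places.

2.00

%ΔQ = (1981 − 2906)/[(2906 + 1981)/2] = -925/2443.5 ≈ -0.3786.
%ΔP = (53.9 − 65.15)/[(65.15 + 53.9)/2] = -11.25/59.525 ≈ -0.1890.
Arc elasticity E = %ΔQ/%ΔP ≈ -0.3786/-0.1890 ≈ 2.00.
|E| > 1: supply is elastic over this range.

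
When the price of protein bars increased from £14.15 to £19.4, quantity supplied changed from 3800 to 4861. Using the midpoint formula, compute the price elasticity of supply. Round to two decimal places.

%ΔQ = (4861 − 3800)/[(3800 + 4861)/2] = 1061/4330.5 ≈ 0.2450.
%ΔP = (19.4 − 14.15)/[(14.15 + 19.4)/2] = 5.25/16.775 ≈ 0.3130.
Arc elasticity E = %ΔQ/%ΔP ≈ 0.2450/0.3130 ≈ 0.78.
|E| < 1: supply is inelastic over this range.

0.78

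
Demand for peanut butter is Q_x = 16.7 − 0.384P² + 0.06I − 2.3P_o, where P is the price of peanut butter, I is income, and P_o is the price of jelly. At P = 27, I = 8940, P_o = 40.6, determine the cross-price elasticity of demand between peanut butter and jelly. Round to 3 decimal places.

-0.519

First evaluate Q_x: 16.7 − 0.384(27)² + 0.06(8940) − 2.3(40.6) = 16.7 − 279.936 + 536.4 − 93.38 = 179.784.
∂Q_x/∂P_o = −2.3, so E_xy = -2.3·(40.6/179.784) ≈ -0.519.
E_xy < 0: the goods are complements.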